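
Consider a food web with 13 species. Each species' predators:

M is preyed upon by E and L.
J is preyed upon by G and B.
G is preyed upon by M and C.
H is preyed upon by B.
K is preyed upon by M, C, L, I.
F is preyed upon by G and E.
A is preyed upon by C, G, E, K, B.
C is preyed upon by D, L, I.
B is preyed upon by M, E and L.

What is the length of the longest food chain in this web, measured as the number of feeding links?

One longest chain: J → G → M → E.
It has 4 species and 3 links.

3 links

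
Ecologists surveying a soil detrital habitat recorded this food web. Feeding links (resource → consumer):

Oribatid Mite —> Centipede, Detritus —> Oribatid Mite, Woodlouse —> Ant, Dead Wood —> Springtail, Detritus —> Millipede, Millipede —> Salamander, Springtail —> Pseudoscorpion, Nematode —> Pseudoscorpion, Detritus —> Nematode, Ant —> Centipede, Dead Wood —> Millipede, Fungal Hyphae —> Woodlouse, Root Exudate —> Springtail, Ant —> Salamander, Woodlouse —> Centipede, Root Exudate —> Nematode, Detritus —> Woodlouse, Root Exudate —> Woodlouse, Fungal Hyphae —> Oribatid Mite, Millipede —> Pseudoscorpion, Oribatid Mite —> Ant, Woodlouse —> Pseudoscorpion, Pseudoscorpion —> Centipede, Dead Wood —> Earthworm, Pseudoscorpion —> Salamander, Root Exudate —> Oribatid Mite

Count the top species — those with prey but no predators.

Top species (has prey, but nothing eats it): Earthworm, Centipede, Salamander.
Count: 3.

3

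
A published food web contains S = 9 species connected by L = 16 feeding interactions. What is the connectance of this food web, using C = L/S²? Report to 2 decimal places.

C = 0.20

The web has S = 9 species and L = 16 feeding links.
C = L / S² = 16 / 81 = 0.1975 ≈ 0.20.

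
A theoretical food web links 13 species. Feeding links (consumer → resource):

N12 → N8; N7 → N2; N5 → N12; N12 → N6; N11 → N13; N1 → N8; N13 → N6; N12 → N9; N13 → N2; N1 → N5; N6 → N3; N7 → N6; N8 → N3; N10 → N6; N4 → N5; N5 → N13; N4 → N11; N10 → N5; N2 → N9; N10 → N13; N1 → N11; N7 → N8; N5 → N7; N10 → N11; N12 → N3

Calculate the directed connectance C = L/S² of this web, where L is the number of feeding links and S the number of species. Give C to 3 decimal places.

C = 0.148

The web has S = 13 species and L = 25 feeding links.
C = L / S² = 25 / 169 = 0.1479 ≈ 0.148.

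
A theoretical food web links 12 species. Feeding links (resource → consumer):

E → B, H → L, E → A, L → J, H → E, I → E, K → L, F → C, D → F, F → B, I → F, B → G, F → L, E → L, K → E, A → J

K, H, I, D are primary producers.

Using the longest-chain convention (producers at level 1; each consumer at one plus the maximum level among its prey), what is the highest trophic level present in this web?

Producers (level 1): K, H, I, D.
K → E → A → J gives J level 4.
No species has a prey at level 4, so no species reaches level 5.

4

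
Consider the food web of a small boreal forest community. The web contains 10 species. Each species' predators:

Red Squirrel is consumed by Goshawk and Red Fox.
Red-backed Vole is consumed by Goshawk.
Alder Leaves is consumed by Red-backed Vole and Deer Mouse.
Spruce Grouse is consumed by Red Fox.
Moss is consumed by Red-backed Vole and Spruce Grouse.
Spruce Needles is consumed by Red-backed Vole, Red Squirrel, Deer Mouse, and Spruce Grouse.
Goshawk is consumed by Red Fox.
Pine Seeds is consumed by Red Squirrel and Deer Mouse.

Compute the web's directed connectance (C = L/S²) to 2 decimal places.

The web has S = 10 species and L = 15 feeding links.
C = L / S² = 15 / 100 = 0.1500 ≈ 0.15.

C = 0.15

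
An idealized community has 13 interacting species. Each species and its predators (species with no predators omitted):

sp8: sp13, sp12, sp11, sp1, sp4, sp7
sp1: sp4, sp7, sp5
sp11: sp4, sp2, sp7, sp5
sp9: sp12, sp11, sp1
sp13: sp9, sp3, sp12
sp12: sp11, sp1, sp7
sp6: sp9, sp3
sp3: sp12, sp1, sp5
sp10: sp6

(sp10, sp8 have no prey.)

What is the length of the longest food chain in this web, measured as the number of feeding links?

One longest chain: sp10 → sp6 → sp9 → sp12 → sp1 → sp4.
It has 6 species and 5 links.

5 links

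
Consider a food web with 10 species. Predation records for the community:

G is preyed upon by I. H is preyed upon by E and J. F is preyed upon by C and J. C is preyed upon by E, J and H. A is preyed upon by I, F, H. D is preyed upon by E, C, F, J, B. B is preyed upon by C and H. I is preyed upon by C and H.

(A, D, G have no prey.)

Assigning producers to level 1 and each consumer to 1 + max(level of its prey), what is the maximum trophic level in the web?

5

Producers (level 1): A, D, G.
A → I → C → H → J gives J level 5.
No species has a prey at level 5, so no species reaches level 6.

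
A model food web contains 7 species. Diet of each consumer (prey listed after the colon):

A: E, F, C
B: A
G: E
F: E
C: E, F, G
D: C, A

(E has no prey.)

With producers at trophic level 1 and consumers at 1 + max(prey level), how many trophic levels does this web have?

Producers (level 1): E.
E → F → C → A → D gives D level 5.
No species has a prey at level 5, so no species reaches level 6.

5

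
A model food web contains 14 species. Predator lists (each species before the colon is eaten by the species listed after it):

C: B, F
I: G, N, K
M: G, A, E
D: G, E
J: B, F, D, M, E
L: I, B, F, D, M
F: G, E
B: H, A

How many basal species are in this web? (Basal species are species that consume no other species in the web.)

Basal species (no prey listed): J, C, L.
Count: 3.

3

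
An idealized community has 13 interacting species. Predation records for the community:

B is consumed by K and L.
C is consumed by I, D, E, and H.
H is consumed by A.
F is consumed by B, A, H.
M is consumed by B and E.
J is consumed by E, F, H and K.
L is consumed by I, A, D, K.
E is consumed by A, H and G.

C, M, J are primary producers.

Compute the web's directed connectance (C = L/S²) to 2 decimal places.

The web has S = 13 species and L = 23 feeding links.
C = L / S² = 23 / 169 = 0.1361 ≈ 0.14.

C = 0.14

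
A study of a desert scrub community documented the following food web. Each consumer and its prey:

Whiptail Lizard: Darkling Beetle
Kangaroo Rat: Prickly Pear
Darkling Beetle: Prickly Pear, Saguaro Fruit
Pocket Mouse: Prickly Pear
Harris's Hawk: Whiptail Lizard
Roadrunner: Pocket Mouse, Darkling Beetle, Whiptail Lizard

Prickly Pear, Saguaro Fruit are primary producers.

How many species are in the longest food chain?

One longest chain: Prickly Pear → Darkling Beetle → Whiptail Lizard → Harris's Hawk.
It has 4 species and 3 links.

4 species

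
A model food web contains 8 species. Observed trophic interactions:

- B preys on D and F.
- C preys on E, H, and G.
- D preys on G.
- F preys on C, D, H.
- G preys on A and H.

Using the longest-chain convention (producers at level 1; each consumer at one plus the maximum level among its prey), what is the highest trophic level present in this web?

5

Producers (level 1): A, E, H.
A → G → D → F → B gives B level 5.
No species has a prey at level 5, so no species reaches level 6.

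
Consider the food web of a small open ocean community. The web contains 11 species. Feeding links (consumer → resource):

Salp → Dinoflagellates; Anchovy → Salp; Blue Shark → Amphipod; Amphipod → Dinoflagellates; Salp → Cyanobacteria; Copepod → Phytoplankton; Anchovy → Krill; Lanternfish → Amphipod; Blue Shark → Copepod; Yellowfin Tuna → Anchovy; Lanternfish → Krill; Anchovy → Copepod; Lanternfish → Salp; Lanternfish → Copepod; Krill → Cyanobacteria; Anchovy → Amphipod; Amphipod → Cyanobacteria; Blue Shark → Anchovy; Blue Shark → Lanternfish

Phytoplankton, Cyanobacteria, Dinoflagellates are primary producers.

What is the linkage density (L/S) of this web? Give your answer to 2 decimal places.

There are L = 19 links among S = 11 species.
L/S = 19/11 = 1.7273 ≈ 1.73.

L/S = 1.73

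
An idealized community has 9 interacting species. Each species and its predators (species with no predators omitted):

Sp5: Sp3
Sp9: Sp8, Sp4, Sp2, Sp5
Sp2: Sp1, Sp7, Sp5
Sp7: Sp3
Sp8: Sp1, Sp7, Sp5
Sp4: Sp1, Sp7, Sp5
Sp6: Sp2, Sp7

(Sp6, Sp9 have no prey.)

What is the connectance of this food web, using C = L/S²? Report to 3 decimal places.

C = 0.210

The web has S = 9 species and L = 17 feeding links.
C = L / S² = 17 / 81 = 0.2099 ≈ 0.210.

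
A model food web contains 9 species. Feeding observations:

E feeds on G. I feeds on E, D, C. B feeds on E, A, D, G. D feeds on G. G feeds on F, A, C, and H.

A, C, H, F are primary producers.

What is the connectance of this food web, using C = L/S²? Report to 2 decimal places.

C = 0.16

The web has S = 9 species and L = 13 feeding links.
C = L / S² = 13 / 81 = 0.1605 ≈ 0.16.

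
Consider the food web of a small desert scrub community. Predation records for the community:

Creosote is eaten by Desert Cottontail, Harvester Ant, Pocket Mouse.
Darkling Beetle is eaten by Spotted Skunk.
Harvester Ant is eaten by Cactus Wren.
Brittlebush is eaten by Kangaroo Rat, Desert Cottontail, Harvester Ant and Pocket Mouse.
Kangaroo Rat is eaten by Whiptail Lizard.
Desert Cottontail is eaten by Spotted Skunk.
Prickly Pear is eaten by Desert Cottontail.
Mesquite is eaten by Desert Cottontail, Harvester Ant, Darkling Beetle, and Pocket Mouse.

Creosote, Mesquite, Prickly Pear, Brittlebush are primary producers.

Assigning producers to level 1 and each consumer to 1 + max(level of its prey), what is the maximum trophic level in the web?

3

Producers (level 1): Creosote, Mesquite, Prickly Pear, Brittlebush.
Creosote → Harvester Ant → Cactus Wren gives Cactus Wren level 3.
No species has a prey at level 3, so no species reaches level 4.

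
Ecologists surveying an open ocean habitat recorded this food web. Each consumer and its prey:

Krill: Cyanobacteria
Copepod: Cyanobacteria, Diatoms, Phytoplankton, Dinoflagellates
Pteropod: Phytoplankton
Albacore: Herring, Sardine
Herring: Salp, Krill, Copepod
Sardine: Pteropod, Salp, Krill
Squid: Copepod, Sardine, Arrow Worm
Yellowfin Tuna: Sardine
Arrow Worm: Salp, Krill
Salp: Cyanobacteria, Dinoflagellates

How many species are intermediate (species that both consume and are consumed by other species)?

7

Intermediate species (has both prey and predators): Pteropod, Salp, Krill, Copepod, Herring, Sardine, Arrow Worm.
Count: 7.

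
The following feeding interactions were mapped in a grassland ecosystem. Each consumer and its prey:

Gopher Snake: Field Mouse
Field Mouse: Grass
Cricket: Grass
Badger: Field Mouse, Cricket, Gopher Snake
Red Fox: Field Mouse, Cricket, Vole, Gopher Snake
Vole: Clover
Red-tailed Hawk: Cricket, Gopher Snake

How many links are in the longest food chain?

3 links

One longest chain: Grass → Field Mouse → Gopher Snake → Badger.
It has 4 species and 3 links.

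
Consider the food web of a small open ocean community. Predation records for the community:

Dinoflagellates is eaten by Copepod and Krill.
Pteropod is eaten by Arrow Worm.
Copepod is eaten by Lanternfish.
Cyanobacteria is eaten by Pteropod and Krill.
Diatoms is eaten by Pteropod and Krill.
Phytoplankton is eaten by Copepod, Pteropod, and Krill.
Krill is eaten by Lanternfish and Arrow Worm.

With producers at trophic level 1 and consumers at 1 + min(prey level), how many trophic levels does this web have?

3

Producers (level 1): Diatoms, Cyanobacteria, Phytoplankton, Dinoflagellates.
Following each consumer down to its lowest-level prey: Diatoms → Pteropod → Arrow Worm (levels 1 through 3).
All prey of Arrow Worm (Pteropod 2, Krill 2) are at level 2 or above, so Arrow Worm is at level 1 + 2 = 3.
Every consumer has at least one prey at level 2 or below, so none exceeds level 3.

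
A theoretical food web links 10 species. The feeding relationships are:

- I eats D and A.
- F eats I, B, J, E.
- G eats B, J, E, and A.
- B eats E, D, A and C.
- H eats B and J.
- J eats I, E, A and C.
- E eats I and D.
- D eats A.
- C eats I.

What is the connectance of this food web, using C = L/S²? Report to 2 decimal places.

C = 0.24

The web has S = 10 species and L = 24 feeding links.
C = L / S² = 24 / 100 = 0.2400 ≈ 0.24.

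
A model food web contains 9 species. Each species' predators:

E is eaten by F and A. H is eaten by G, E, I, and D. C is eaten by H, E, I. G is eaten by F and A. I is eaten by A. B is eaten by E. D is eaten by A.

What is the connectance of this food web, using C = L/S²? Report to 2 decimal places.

C = 0.17

The web has S = 9 species and L = 14 feeding links.
C = L / S² = 14 / 81 = 0.1728 ≈ 0.17.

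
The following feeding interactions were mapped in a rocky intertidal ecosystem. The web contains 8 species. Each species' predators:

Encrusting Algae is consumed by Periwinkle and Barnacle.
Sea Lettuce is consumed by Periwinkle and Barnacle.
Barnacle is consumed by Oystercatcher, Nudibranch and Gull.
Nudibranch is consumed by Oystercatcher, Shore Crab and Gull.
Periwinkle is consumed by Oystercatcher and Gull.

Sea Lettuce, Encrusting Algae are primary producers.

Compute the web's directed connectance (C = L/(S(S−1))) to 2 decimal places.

The web has S = 8 species and L = 12 feeding links.
C = L / (S(S−1)) = 12 / 56 = 0.2143 ≈ 0.21.

C = 0.21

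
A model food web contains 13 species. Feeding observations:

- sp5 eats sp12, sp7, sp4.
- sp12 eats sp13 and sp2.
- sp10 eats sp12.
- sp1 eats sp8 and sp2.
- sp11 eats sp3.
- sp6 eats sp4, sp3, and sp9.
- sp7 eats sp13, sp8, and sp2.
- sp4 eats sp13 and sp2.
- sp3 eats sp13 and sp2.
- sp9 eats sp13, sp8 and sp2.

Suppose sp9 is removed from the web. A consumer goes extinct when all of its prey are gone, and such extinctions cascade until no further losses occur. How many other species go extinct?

Remove sp9.
Every predator of it retains at least one other prey: sp6 still has sp4, sp3.
No consumer loses all prey, so no secondary extinctions occur.

0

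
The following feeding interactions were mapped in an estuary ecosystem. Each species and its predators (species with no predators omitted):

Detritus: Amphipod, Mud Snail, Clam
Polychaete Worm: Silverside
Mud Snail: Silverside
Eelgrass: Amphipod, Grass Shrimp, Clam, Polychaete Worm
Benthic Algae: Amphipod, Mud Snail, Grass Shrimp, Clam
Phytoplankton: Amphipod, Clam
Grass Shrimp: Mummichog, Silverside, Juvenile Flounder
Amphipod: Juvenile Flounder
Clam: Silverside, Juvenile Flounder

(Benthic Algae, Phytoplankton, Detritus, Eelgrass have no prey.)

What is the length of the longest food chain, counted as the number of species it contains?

3 species

One longest chain: Benthic Algae → Grass Shrimp → Mummichog.
It has 3 species and 2 links.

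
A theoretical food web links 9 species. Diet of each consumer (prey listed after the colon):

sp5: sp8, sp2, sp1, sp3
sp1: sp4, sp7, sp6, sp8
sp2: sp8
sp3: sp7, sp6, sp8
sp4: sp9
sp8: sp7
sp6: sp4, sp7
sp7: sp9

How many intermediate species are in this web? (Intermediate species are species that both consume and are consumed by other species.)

Intermediate species (has both prey and predators): sp4, sp7, sp6, sp8, sp2, sp1, sp3.
Count: 7.

7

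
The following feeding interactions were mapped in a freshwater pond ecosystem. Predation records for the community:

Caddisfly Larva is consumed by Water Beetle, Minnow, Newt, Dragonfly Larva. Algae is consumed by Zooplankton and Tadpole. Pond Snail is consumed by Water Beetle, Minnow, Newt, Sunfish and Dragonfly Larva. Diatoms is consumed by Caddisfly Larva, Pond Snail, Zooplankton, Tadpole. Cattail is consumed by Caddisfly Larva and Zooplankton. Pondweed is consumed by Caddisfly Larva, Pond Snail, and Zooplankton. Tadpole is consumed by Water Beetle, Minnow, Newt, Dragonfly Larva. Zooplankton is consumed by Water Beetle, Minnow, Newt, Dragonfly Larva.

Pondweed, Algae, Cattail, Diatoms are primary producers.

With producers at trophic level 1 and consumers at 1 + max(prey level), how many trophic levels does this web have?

3

Producers (level 1): Pondweed, Algae, Cattail, Diatoms.
Algae → Tadpole → Dragonfly Larva gives Dragonfly Larva level 3.
No species has a prey at level 3, so no species reaches level 4.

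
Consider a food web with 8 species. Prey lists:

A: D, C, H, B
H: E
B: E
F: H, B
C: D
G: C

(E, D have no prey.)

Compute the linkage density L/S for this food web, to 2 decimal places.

L/S = 1.25

There are L = 10 links among S = 8 species.
L/S = 10/8 = 1.2500 ≈ 1.25.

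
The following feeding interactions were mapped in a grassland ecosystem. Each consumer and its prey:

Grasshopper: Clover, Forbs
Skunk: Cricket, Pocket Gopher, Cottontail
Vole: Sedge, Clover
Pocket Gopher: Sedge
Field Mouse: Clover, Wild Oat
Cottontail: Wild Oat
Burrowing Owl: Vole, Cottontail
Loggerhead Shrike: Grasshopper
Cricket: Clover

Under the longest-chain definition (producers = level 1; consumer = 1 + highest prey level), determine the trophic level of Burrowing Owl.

Wild Oat is a producer → level 1.
Cottontail eats Wild Oat → level 2.
Burrowing Owl eats Cottontail (level 2); other prey at levels: Vole 2 → level 3.

Trophic level 3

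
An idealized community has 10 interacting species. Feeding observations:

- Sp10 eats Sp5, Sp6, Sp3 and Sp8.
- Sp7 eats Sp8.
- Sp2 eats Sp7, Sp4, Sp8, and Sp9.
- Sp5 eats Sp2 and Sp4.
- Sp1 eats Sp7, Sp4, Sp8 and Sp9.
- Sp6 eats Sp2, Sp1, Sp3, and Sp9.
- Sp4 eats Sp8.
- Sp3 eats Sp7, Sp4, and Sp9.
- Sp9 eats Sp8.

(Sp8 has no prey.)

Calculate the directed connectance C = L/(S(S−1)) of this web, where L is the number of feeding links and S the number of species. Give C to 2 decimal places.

C = 0.27

The web has S = 10 species and L = 24 feeding links.
C = L / (S(S−1)) = 24 / 90 = 0.2667 ≈ 0.27.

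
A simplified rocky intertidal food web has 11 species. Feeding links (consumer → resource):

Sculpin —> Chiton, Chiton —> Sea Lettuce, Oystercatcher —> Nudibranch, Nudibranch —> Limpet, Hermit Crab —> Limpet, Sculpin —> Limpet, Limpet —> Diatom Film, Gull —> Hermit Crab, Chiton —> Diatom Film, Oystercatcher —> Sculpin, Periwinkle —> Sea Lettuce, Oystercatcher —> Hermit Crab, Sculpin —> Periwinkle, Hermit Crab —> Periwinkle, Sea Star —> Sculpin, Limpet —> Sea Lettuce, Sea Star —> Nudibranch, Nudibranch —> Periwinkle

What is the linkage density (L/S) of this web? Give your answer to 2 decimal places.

There are L = 18 links among S = 11 species.
L/S = 18/11 = 1.6364 ≈ 1.64.

L/S = 1.64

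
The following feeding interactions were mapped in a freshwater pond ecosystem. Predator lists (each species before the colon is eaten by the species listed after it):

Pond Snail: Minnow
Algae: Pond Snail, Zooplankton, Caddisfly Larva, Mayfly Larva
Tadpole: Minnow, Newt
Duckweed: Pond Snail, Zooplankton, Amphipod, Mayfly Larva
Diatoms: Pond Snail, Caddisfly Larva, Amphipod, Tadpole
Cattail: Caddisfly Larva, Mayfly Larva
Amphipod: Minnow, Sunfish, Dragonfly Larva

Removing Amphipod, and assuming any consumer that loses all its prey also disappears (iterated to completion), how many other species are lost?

Remove Amphipod.
Round 1: Sunfish (all prey gone), Dragonfly Larva (all prey gone) → extinct.
No further losses. Total secondary extinctions: 2.

2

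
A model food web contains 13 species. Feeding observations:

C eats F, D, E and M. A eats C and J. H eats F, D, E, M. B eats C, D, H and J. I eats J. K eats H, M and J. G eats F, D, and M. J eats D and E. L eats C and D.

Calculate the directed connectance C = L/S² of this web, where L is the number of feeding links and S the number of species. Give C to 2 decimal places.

The web has S = 13 species and L = 25 feeding links.
C = L / S² = 25 / 169 = 0.1479 ≈ 0.15.

C = 0.15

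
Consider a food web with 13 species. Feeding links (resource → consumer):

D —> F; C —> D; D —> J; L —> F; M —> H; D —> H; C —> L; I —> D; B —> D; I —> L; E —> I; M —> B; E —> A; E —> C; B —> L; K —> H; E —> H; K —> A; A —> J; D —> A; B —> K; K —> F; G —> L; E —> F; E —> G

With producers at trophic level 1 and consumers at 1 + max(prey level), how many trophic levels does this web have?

Producers (level 1): E, M.
M → B → K → A → J gives J level 5.
No species has a prey at level 5, so no species reaches level 6.

5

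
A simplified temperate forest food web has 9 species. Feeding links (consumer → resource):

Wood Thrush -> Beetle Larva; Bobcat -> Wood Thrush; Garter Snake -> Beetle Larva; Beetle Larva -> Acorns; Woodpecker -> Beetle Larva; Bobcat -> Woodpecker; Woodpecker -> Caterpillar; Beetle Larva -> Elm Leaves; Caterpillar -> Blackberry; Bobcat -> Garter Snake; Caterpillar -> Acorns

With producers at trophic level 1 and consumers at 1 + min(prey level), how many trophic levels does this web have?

4

Producers (level 1): Elm Leaves, Acorns, Blackberry.
Following each consumer down to its lowest-level prey: Elm Leaves → Beetle Larva → Wood Thrush → Bobcat (levels 1 through 4).
All prey of Bobcat (Wood Thrush 3, Woodpecker 3, Garter Snake 3) are at level 3 or above, so Bobcat is at level 1 + 3 = 4.
Every consumer has at least one prey at level 3 or below, so none exceeds level 4.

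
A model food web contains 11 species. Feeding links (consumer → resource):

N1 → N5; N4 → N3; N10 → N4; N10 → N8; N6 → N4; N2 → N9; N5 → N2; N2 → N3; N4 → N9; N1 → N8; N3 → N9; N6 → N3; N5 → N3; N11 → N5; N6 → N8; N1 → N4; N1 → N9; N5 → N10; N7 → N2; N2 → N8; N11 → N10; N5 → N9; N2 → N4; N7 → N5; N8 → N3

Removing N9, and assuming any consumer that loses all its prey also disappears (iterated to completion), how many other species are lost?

10

Remove N9.
Round 1: N3 (all prey gone) → extinct.
Round 2: N8 (all prey gone), N4 (all prey gone) → extinct.
Round 3: N10 (all prey gone), N2 (all prey gone), N6 (all prey gone) → extinct.
Round 4: N5 (all prey gone) → extinct.
Round 5: N1 (all prey gone), N11 (all prey gone), N7 (all prey gone) → extinct.
No further losses. Total secondary extinctions: 10.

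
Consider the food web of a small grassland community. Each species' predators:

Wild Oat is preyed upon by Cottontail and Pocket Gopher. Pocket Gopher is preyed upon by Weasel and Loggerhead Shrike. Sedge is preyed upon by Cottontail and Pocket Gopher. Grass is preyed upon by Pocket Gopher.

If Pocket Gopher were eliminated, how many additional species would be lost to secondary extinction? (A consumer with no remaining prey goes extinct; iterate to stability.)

2

Remove Pocket Gopher.
Round 1: Loggerhead Shrike (all prey gone), Weasel (all prey gone) → extinct.
No further losses. Total secondary extinctions: 2.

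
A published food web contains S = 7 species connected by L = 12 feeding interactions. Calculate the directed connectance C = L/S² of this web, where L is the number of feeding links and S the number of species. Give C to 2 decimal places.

The web has S = 7 species and L = 12 feeding links.
C = L / S² = 12 / 49 = 0.2449 ≈ 0.24.

C = 0.24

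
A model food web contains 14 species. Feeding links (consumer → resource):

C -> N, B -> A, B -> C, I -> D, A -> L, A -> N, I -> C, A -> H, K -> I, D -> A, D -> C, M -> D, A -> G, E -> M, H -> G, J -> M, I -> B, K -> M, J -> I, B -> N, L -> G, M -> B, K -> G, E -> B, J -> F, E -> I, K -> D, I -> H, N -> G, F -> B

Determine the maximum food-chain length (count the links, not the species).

5 links

One longest chain: G → H → A → B → F → J.
It has 6 species and 5 links.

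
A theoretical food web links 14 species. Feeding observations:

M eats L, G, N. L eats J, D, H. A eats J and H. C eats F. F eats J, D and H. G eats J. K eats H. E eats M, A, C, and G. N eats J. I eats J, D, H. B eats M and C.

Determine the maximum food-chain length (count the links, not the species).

One longest chain: J → G → M → B.
It has 4 species and 3 links.

3 links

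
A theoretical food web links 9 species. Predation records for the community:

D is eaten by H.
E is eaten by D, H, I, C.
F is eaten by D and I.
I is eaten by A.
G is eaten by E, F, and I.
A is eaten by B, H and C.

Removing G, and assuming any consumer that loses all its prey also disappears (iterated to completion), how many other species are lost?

Remove G.
Round 1: F (all prey gone), E (all prey gone) → extinct.
Round 2: I (all prey gone), D (all prey gone) → extinct.
Round 3: A (all prey gone) → extinct.
Round 4: B (all prey gone), H (all prey gone), C (all prey gone) → extinct.
No further losses. Total secondary extinctions: 8.

8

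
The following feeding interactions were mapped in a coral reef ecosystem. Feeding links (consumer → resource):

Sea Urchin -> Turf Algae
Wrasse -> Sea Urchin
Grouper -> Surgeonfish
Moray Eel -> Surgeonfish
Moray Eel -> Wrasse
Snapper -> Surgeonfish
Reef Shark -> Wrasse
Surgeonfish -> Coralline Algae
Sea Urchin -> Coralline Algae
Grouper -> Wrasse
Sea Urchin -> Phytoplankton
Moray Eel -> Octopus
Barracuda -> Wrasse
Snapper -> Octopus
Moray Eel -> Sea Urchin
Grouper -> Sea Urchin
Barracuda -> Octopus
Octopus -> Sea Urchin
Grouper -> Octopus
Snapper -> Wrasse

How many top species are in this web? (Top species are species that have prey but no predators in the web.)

Top species (has prey, but nothing eats it): Snapper, Grouper, Reef Shark, Barracuda, Moray Eel.
Count: 5.

5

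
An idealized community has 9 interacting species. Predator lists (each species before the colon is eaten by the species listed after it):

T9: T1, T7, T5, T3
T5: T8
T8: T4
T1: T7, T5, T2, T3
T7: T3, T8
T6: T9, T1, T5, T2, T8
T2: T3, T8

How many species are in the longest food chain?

One longest chain: T6 → T9 → T1 → T7 → T8 → T4.
It has 6 species and 5 links.

6 species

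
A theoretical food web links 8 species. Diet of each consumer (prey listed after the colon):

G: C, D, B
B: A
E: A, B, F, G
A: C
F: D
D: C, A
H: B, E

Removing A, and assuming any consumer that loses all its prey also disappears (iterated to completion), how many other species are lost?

Remove A.
Round 1: B (all prey gone) → extinct.
No further losses. Total secondary extinctions: 1.

1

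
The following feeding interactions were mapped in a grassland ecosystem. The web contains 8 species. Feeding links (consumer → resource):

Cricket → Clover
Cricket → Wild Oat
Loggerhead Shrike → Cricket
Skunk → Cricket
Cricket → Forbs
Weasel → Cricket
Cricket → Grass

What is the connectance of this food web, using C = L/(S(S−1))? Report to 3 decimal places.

The web has S = 8 species and L = 7 feeding links.
C = L / (S(S−1)) = 7 / 56 = 0.1250 ≈ 0.125.

C = 0.125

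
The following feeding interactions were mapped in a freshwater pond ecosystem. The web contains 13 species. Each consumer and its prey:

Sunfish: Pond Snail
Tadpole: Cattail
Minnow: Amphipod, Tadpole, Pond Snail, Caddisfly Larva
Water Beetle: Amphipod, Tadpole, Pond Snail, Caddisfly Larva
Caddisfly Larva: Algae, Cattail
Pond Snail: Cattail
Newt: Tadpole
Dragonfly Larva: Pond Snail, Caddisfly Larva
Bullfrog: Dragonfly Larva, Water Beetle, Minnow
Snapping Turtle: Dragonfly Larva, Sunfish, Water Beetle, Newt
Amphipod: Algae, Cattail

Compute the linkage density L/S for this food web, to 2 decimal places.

L/S = 1.92

There are L = 25 links among S = 13 species.
L/S = 25/13 = 1.9231 ≈ 1.92.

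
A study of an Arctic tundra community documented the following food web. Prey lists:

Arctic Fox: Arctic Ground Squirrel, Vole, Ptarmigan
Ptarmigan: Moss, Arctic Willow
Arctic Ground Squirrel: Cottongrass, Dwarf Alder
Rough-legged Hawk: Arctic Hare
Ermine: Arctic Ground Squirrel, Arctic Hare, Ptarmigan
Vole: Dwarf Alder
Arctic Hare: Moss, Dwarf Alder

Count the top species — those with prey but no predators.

Top species (has prey, but nothing eats it): Ermine, Arctic Fox, Rough-legged Hawk.
Count: 3.

3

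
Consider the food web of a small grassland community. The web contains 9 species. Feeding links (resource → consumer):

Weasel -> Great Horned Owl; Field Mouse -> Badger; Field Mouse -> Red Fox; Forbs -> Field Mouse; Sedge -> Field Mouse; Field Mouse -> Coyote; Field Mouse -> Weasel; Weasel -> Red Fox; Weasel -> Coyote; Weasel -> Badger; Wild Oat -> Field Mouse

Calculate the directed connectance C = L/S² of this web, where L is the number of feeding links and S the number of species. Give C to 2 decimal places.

C = 0.14

The web has S = 9 species and L = 11 feeding links.
C = L / S² = 11 / 81 = 0.1358 ≈ 0.14.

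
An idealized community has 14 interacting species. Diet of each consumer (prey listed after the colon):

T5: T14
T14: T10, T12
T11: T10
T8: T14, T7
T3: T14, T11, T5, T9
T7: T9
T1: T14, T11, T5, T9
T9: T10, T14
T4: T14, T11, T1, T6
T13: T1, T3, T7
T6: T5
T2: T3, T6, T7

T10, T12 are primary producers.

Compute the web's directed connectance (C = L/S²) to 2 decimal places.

C = 0.14

The web has S = 14 species and L = 28 feeding links.
C = L / S² = 28 / 196 = 0.1429 ≈ 0.14.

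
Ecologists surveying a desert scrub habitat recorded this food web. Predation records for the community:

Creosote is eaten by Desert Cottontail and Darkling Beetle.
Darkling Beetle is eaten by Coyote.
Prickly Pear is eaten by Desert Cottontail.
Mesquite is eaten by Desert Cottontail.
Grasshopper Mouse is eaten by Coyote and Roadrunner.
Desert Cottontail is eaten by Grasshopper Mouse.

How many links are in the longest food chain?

One longest chain: Creosote → Desert Cottontail → Grasshopper Mouse → Roadrunner.
It has 4 species and 3 links.

3 links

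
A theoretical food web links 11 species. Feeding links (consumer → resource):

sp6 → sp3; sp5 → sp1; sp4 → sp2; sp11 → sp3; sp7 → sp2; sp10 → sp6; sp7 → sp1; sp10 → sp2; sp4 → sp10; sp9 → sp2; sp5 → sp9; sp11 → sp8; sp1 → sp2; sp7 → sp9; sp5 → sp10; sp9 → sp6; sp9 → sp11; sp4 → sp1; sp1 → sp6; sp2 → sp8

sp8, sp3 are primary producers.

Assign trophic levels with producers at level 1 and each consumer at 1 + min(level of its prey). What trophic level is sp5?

sp3 is a producer → level 1.
sp6 eats sp3 → level 2.
sp9 eats sp6 → level 3.
sp5 eats sp9 → level 4.
No prey of sp5 is below level 3, so 4 is the minimum.

Trophic level 4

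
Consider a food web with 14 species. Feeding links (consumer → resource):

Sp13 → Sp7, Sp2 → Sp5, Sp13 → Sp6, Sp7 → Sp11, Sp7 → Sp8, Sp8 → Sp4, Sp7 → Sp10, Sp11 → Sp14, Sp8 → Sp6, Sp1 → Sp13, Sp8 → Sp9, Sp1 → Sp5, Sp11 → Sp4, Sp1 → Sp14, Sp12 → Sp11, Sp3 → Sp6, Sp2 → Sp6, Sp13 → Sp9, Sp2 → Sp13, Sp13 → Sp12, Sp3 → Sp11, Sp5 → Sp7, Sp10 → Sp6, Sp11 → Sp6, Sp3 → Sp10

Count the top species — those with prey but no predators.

3

Top species (has prey, but nothing eats it): Sp3, Sp1, Sp2.
Count: 3.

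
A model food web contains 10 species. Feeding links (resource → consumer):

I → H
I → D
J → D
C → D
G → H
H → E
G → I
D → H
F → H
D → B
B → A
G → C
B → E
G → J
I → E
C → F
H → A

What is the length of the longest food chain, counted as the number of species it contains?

One longest chain: G → C → D → H → A.
It has 5 species and 4 links.

5 species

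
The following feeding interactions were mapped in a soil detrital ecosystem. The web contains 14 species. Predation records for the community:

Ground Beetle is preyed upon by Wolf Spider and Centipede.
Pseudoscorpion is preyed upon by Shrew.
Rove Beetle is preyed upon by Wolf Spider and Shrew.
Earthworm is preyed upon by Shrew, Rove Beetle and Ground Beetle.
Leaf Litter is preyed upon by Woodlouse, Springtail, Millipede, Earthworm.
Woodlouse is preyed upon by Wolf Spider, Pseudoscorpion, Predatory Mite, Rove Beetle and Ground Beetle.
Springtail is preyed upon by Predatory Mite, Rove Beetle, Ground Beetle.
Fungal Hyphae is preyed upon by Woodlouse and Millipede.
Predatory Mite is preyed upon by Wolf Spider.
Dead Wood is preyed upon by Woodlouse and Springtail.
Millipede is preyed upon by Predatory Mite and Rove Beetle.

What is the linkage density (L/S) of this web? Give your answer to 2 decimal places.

L/S = 1.93

There are L = 27 links among S = 14 species.
L/S = 27/14 = 1.9286 ≈ 1.93.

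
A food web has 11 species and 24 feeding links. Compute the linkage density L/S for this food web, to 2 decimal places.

L/S = 2.18

There are L = 24 links among S = 11 species.
L/S = 24/11 = 2.1818 ≈ 2.18.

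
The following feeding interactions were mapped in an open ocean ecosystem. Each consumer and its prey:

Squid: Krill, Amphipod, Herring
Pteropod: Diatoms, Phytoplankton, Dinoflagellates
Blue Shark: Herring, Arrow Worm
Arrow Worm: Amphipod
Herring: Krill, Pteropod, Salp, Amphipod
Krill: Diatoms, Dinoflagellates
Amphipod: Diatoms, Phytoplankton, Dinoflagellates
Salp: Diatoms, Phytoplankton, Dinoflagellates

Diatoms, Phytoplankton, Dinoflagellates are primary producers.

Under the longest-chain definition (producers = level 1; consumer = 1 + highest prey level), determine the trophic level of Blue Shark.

Diatoms is a producer → level 1.
Amphipod eats Diatoms (level 1); other prey at levels: Phytoplankton 1, Dinoflagellates 1 → level 2.
Arrow Worm eats Amphipod → level 3.
Blue Shark eats Arrow Worm (level 3); other prey at levels: Herring 3 → level 4.

Trophic level 4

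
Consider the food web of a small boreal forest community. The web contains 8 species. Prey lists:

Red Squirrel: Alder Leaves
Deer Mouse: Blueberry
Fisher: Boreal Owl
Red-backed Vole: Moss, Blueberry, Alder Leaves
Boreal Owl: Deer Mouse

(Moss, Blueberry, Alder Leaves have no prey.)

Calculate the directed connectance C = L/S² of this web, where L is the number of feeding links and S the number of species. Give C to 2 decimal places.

The web has S = 8 species and L = 7 feeding links.
C = L / S² = 7 / 64 = 0.1094 ≈ 0.11.

C = 0.11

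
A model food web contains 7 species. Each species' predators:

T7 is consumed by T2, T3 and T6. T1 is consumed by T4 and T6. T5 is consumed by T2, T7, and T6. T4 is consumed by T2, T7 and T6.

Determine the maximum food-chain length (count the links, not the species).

3 links

One longest chain: T1 → T4 → T7 → T6.
It has 4 species and 3 links.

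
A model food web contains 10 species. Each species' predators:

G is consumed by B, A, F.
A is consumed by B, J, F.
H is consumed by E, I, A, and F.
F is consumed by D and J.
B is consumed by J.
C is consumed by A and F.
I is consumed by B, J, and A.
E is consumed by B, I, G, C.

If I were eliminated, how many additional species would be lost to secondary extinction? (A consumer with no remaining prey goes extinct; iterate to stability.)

Remove I.
Every predator of it retains at least one other prey: A still has H, C, G; B still has E, G, A; J still has A, F, B.
No consumer loses all prey, so no secondary extinctions occur.

0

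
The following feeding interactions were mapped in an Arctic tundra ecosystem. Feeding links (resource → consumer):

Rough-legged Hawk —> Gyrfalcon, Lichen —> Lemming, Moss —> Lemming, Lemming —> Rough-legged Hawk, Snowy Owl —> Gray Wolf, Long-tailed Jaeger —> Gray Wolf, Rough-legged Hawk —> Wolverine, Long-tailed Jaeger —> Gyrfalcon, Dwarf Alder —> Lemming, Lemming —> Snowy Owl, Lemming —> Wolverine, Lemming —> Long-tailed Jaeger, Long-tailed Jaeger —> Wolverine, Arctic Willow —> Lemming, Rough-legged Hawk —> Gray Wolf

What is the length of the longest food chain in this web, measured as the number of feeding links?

3 links

One longest chain: Lichen → Lemming → Rough-legged Hawk → Gyrfalcon.
It has 4 species and 3 links.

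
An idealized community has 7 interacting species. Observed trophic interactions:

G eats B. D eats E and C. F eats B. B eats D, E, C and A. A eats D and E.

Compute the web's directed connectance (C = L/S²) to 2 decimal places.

C = 0.20

The web has S = 7 species and L = 10 feeding links.
C = L / S² = 10 / 49 = 0.2041 ≈ 0.20.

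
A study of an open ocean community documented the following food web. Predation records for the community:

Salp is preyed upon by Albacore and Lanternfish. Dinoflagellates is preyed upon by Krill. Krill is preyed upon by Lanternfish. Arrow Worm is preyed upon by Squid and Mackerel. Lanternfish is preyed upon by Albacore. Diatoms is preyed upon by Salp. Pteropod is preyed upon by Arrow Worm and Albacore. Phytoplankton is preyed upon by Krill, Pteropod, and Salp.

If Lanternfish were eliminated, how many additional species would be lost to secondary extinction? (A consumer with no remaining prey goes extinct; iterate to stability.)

Remove Lanternfish.
Every predator of it retains at least one other prey: Albacore still has Salp, Pteropod.
No consumer loses all prey, so no secondary extinctions occur.

0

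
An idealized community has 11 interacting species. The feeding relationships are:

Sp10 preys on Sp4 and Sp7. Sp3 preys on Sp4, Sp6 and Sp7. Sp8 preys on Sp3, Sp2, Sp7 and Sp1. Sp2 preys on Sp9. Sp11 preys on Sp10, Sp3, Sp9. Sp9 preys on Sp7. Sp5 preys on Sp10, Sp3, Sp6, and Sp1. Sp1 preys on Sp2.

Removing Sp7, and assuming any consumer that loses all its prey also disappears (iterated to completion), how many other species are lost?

3

Remove Sp7.
Round 1: Sp9 (all prey gone) → extinct.
Round 2: Sp2 (all prey gone) → extinct.
Round 3: Sp1 (all prey gone) → extinct.
No further losses. Total secondary extinctions: 3.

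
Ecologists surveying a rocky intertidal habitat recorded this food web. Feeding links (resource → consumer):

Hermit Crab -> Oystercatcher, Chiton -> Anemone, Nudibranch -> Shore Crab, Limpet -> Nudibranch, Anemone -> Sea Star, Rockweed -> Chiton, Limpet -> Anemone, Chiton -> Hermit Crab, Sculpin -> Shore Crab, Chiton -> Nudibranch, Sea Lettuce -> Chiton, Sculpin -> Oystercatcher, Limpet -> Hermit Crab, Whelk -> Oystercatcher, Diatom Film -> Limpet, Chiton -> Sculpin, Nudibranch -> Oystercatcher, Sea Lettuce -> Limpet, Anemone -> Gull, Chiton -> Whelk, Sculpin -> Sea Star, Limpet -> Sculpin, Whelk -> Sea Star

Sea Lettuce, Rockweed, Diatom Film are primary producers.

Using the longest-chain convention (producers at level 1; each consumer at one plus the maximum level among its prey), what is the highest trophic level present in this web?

4

Producers (level 1): Sea Lettuce, Rockweed, Diatom Film.
Sea Lettuce → Limpet → Anemone → Gull gives Gull level 4.
No species has a prey at level 4, so no species reaches level 5.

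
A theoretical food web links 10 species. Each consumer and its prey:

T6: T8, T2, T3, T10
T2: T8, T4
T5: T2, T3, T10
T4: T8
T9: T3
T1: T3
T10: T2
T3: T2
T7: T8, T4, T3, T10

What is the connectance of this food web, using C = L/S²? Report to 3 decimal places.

C = 0.180

The web has S = 10 species and L = 18 feeding links.
C = L / S² = 18 / 100 = 0.1800 ≈ 0.180.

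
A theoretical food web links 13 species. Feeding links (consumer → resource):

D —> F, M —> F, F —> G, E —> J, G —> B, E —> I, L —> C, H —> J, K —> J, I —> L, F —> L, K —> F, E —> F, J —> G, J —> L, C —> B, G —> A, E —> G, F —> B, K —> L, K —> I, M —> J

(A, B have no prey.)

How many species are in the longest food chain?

One longest chain: B → C → L → F → K.
It has 5 species and 4 links.

5 species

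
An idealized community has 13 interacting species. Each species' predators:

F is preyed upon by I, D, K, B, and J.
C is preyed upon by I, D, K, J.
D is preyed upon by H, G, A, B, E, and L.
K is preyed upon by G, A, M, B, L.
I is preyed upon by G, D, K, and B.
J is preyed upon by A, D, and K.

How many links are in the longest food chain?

One longest chain: F → J → K → M.
It has 4 species and 3 links.

3 links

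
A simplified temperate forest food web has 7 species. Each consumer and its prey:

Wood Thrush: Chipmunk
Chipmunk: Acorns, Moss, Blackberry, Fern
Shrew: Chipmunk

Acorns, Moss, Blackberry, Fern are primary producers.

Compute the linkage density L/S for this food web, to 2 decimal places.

There are L = 6 links among S = 7 species.
L/S = 6/7 = 0.8571 ≈ 0.86.

L/S = 0.86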